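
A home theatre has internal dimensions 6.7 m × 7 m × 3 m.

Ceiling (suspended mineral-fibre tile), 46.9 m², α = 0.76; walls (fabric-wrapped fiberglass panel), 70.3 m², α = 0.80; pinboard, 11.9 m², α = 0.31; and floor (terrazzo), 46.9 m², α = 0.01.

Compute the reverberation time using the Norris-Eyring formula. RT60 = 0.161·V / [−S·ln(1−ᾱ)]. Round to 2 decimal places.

S = Σ Sᵢ = 176.0 m².
Absorption A = 46.9·0.76 + 70.3·0.80 + 11.9·0.31 + 46.9·0.01 = 96.042 sabins.
ᾱ = 96.042 / 176.0 = 0.5457.
Eyring denominator: −S ln(1−ᾱ) = 138.864.
V = 6.7 × 7 × 3 = 140.7 m³.
RT60 = 0.161 × 140.7 / 138.864 = 0.16 s.

0.16 s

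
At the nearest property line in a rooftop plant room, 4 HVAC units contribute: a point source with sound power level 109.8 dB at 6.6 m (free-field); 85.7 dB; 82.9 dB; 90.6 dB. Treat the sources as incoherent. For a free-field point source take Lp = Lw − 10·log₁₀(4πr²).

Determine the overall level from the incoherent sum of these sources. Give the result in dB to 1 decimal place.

Source at 6.6 m: Lp = 109.8 − 10·log₁₀(4π·6.6²) = 109.8 − 10·log₁₀(547.391) = 82.4 dB.
Sum in the linear (power) domain: Σ 10^(Lᵢ/10) = 10^(82.4/10) + 10^(85.7/10) + 10^(82.9/10) + 10^(90.6/10) = 1.888e+09.
Back to dB: 10·log₁₀ Σ = 92.8 dB.

92.8 dB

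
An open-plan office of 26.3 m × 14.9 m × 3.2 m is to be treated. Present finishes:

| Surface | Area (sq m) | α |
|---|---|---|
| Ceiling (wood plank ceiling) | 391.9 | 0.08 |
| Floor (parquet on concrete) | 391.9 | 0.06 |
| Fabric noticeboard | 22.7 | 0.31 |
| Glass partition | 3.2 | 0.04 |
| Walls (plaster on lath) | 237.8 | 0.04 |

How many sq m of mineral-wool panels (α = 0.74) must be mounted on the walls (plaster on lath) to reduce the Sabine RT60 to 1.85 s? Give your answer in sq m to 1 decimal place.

53.7

A₁ = Σ Sᵢαᵢ = 391.9×0.08 + 391.9×0.06 + 22.7×0.31 + 3.2×0.04 + 237.8×0.04 = 71.543 sabins.
V = 1253.984 m³. Target absorption A₂ = 0.161 × 1253.984 / 1.85 = 109.130 sabins.
ΔA needed = 109.130 − 71.543 = 37.587 sabins.
Each sq m of panel replacing the walls (plaster on lath) adds (0.74 − 0.04) = 0.70 sabins.
Area = ΔA/Δα = 37.587/0.70 = 53.7 sq m.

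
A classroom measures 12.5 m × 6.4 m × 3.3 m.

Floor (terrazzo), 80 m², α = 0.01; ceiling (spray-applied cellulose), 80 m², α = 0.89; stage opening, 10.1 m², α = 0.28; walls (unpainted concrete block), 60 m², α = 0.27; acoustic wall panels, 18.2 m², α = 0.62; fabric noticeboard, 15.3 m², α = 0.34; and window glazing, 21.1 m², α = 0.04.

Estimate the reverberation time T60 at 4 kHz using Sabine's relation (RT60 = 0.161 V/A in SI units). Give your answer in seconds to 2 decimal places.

Equivalent absorption area: A = 80×0.01 + 80×0.89 + 10.1×0.28 + 60×0.27 + 18.2×0.62 + 15.3×0.34 + 21.1×0.04 = 108.358 m².
Room volume: 264 m³.
RT60 = 0.161 · V / A = 0.161 × 264 / 108.358 = 0.39 s.

0.39 s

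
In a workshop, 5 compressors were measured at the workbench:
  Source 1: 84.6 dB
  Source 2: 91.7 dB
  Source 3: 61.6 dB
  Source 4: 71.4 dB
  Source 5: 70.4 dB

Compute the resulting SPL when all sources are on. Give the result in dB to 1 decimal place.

Sum in the linear (power) domain: Σ 10^(Lᵢ/10) = 10^(84.6/10) + 10^(91.7/10) + 10^(61.6/10) + 10^(71.4/10) + 10^(70.4/10) = 1.794e+09.
Back to dB: 10·log₁₀ Σ = 92.5 dB.

92.5 dB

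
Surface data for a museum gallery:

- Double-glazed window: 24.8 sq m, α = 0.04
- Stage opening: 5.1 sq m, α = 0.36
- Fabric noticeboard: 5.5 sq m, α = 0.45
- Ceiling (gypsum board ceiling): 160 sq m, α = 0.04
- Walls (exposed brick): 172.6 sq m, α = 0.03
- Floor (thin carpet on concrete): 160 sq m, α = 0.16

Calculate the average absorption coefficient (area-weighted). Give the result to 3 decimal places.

0.080

Total surface area S = 528.0 sq m.
A = 24.8*0.04 + 5.1*0.36 + 5.5*0.45 + 160*0.04 + 172.6*0.03 + 160*0.16 = 42.481 sabins.
ᾱ = A/S = 0.080.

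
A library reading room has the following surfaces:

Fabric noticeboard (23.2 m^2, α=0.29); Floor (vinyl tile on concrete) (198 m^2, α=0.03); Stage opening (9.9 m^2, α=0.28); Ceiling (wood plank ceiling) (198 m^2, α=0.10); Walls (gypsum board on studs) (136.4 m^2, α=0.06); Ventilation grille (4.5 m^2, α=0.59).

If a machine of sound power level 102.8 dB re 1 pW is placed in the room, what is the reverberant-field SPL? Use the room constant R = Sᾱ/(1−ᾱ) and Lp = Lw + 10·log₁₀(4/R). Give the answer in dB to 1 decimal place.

Σ(Sᵢαᵢ) = 23.2·0.29 + 198·0.03 + 9.9·0.28 + 198·0.10 + 136.4·0.06 + 4.5·0.59 = 46.079; total area S = 570.0 m^2.
ᾱ = 46.079/570.0 = 0.0808; R = Sᾱ/(1−ᾱ) = 46.079/(1−0.0808) = 50.129 m^2.
Lp = 102.8 + 10·log₁₀(4/50.129) = 102.8 + (-10.98) = 91.8 dB.

91.8 dB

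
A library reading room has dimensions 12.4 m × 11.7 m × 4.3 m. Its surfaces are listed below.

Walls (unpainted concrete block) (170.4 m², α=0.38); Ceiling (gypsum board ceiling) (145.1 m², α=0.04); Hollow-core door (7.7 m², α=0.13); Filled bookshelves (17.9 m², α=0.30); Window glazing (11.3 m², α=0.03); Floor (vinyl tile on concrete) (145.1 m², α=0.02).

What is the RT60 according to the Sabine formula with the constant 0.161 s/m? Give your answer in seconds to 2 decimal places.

A = Σ Sᵢαᵢ = 170.4×0.38 + 145.1×0.04 + 7.7×0.13 + 17.9×0.30 + 11.3×0.03 + 145.1×0.02 = 80.168 sabins.
Volume V = 12.4 × 11.7 × 4.3 = 623.844 m³.
T = 0.161 V/A = 0.161·623.844/80.168 = 1.25 s.

1.25 sec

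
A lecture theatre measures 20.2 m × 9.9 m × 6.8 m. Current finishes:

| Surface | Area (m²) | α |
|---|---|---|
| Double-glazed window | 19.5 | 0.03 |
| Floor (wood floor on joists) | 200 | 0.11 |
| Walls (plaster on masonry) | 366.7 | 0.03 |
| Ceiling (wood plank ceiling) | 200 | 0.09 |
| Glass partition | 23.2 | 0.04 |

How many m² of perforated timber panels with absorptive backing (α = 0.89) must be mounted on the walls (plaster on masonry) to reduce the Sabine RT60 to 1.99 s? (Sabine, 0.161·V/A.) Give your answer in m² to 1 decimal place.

66.9

A₁ = Σ Sᵢαᵢ = 19.5×0.03 + 200×0.11 + 366.7×0.03 + 200×0.09 + 23.2×0.04 = 52.514 sabins.
V = 1359.864 m³. Target absorption A₂ = 0.161 × 1359.864 / 1.99 = 110.019 sabins.
Absorption to add: 110.019 − 52.514 = 57.505 sabins.
Net gain per m²: Δα = 0.89 − 0.03 = 0.86.
Panel area = 57.505 / 0.86 = 66.9 m².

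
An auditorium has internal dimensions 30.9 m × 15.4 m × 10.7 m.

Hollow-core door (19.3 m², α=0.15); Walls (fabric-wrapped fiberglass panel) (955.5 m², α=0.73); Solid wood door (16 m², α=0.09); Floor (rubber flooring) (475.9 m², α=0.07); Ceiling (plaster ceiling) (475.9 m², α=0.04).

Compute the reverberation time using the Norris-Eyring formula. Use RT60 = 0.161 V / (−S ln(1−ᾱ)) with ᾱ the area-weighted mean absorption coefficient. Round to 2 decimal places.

S = Σ Sᵢ = 1942.6 m².
Absorption A = 19.3·0.15 + 955.5·0.73 + 16·0.09 + 475.9·0.07 + 475.9·0.04 = 754.199 sabins.
Mean coefficient ᾱ = A/S = 0.3882.
Eyring denominator: −S ln(1−ᾱ) = 954.496.
V = 30.9 × 15.4 × 10.7 = 5091.702 m³.
RT60 = 0.161 × 5091.702 / 954.496 = 0.86 s.

0.86 s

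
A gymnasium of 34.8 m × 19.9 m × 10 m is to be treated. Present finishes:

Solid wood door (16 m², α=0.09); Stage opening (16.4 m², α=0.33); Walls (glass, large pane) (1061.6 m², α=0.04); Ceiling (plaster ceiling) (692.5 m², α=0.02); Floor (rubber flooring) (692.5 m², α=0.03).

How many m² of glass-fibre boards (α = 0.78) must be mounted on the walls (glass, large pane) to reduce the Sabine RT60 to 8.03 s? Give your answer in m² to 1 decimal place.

74.2

Summing Sᵢαᵢ: 1.440 + 5.412 + 42.464 + 13.850 + 20.775 → A₁ = 83.941 sabins.
V = 6925.2 m³. Target absorption A₂ = 0.161 × 6925.2 / 8.03 = 138.849 sabins.
Absorption to add: 138.849 − 83.941 = 54.908 sabins.
Net gain per m²: Δα = 0.78 − 0.04 = 0.74.
Panel area = 54.908 / 0.74 = 74.2 m².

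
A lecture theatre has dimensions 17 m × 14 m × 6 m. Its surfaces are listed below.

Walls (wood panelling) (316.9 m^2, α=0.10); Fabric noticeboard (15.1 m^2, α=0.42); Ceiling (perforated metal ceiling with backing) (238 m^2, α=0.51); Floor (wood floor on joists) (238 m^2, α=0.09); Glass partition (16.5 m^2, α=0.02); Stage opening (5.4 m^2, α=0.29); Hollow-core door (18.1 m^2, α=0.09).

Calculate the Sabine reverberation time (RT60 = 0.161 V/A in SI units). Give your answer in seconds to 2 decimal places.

1.25 seconds

Summing Sᵢαᵢ: 31.690 + 6.342 + 121.380 + 21.420 + 0.330 + 1.566 + 1.629 → A = 184.357 sabins.
V = 17·14·6 = 1428 m³.
Sabine: RT60 = 0.161 × 1428 / 184.357 = 1.25 s.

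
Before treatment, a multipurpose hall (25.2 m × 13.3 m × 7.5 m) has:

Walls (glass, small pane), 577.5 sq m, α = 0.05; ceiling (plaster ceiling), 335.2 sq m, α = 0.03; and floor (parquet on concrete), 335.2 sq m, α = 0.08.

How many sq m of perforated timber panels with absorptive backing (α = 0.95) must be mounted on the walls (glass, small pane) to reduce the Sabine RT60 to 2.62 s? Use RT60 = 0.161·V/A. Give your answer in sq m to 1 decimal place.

Total absorption A₁ = 577.5*0.05 + 335.2*0.03 + 335.2*0.08
  = 28.875 + 10.056 + 26.816 = 65.747 sq m sabins.
V = 2513.7 m³. Target absorption A₂ = 0.161 × 2513.7 / 2.62 = 154.468 sabins.
Absorption to add: 154.468 − 65.747 = 88.721 sabins.
Net gain per sq m: Δα = 0.95 − 0.05 = 0.90.
Area = ΔA/Δα = 88.721/0.90 = 98.6 sq m.

98.6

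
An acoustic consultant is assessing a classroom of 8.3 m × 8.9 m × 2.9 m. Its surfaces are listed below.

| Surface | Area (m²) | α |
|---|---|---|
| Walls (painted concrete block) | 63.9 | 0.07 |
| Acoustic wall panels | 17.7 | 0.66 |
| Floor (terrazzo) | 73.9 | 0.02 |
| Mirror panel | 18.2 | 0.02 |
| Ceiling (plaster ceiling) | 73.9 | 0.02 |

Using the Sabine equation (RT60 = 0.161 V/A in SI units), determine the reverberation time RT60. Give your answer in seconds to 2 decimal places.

Total absorption A = 63.9×0.07 + 17.7×0.66 + 73.9×0.02 + 18.2×0.02 + 73.9×0.02
  = 4.473 + 11.682 + 1.478 + 0.364 + 1.478 = 19.475 m² sabins.
V = 8.3·8.9·2.9 = 214.223 m³.
RT60 = 0.161 · V / A = 0.161 × 214.223 / 19.475 = 1.77 s.

1.77 s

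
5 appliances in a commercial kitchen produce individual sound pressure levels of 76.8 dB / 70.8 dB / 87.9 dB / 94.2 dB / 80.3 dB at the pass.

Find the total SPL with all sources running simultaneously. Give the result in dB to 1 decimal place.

95.3 dB

Sum in the linear (power) domain: Σ 10^(Lᵢ/10) = 10^(76.8/10) + 10^(70.8/10) + 10^(87.9/10) + 10^(94.2/10) + 10^(80.3/10) = 3.414e+09.
Combined level = 10 log₁₀(3.414e+09) = 95.3 dB.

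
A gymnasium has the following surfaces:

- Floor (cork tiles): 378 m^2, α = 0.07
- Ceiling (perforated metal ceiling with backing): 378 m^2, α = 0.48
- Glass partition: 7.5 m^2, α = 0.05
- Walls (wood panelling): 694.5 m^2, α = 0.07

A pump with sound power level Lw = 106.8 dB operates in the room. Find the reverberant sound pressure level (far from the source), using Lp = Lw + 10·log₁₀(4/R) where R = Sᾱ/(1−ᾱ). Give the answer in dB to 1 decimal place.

A = 256.890 sabins; S = 1458.0 m^2.
ᾱ = 256.890/1458.0 = 0.1762; R = Sᾱ/(1−ᾱ) = 256.890/(1−0.1762) = 311.835 m^2.
Lp = 106.8 + 10·log₁₀(4/311.835) = 106.8 + (-18.92) = 87.9 dB.

87.9 dB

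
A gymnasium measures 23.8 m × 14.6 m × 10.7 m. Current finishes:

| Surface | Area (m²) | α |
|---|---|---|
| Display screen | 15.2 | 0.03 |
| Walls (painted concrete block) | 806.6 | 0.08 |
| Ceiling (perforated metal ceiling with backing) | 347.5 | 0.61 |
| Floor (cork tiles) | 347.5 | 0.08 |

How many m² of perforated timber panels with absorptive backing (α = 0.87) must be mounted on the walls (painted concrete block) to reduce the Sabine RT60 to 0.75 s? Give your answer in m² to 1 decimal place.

Equivalent absorption area: A₁ = 15.2*0.03 + 806.6*0.08 + 347.5*0.61 + 347.5*0.08 = 304.759 m².
V = 3718.036 m³. Target absorption A₂ = 0.161 × 3718.036 / 0.75 = 798.138 sabins.
Absorption to add: 798.138 − 304.759 = 493.379 sabins.
Net gain per m²: Δα = 0.87 − 0.08 = 0.79.
Panel area = 493.379 / 0.79 = 624.5 m².

624.5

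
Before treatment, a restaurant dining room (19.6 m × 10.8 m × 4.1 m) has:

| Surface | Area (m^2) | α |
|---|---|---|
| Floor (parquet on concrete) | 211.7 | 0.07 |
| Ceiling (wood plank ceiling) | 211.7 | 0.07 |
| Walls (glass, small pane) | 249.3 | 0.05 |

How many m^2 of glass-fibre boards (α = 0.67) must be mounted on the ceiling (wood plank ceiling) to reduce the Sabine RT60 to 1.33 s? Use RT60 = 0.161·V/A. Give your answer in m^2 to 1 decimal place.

104.9

Summing Sᵢαᵢ: 14.819 + 14.819 + 12.465 → A₁ = 42.103 sabins.
V = 867.888 m³. Target absorption A₂ = 0.161 × 867.888 / 1.33 = 105.060 sabins.
ΔA needed = 105.060 − 42.103 = 62.957 sabins.
Each m^2 of panel replacing the ceiling (wood plank ceiling) adds (0.67 − 0.07) = 0.60 sabins.
Area = ΔA/Δα = 62.957/0.60 = 104.9 m^2.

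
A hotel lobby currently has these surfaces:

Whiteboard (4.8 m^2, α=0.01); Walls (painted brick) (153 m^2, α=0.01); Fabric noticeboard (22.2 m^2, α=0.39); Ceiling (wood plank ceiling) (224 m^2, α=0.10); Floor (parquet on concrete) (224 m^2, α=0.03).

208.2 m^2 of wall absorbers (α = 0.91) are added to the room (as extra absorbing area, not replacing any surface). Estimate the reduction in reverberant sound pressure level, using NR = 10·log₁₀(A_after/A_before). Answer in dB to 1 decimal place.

7.6 dB

Summing Sᵢαᵢ: 0.048 + 1.530 + 8.658 + 22.400 + 6.720 → A_before = 39.356 sabins.
Treatment contributes 208.2·0.91 = 189.462 sabins.
New total A_after = 228.818 sabins.
NR = 10·log₁₀(228.818/39.356) = 7.6 dB.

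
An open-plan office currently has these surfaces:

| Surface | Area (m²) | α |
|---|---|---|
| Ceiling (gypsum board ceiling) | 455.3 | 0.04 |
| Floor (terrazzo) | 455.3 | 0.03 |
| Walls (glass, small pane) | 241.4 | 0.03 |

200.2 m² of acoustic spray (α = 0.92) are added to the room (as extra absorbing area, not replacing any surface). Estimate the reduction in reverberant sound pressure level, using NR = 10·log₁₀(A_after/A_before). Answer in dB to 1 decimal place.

7.6 dB

Total absorption A_before = 455.3×0.04 + 455.3×0.03 + 241.4×0.03
  = 18.212 + 13.659 + 7.242 = 39.113 m² sabins.
Added absorption = 200.2 × 0.92 = 184.184 sabins.
A_after = 39.113 + 184.184 = 223.297 sabins.
Reduction = 10 log₁₀(A_after/A_before) = 10 log₁₀(5.7090) = 7.6 dB.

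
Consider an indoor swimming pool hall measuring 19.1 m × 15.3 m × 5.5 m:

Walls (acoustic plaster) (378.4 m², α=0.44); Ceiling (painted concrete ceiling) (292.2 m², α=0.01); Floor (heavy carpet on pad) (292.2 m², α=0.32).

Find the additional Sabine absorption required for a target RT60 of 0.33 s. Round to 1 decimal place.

521.2 sabins

Summing Sᵢαᵢ: 166.496 + 2.922 + 93.504 → A₁ = 262.922 sabins.
For T = 0.33 s, need A₂ = 0.161·V/T = 0.161·1607.265/0.33 = 784.151 sabins.
Shortfall: 784.151 − 262.922 = 521.2 sabins.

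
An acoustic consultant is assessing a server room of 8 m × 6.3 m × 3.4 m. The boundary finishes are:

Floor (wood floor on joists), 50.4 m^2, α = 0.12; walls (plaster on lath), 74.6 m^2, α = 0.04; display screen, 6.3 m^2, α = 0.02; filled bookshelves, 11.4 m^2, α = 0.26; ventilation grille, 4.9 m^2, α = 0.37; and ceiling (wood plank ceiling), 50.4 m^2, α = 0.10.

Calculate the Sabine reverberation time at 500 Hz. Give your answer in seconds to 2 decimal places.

Equivalent absorption area: A = 50.4×0.12 + 74.6×0.04 + 6.3×0.02 + 11.4×0.26 + 4.9×0.37 + 50.4×0.10 = 18.975 m^2.
Room volume: 171.36 m³.
Sabine: RT60 = 0.161 × 171.36 / 18.975 = 1.45 s.

1.45 s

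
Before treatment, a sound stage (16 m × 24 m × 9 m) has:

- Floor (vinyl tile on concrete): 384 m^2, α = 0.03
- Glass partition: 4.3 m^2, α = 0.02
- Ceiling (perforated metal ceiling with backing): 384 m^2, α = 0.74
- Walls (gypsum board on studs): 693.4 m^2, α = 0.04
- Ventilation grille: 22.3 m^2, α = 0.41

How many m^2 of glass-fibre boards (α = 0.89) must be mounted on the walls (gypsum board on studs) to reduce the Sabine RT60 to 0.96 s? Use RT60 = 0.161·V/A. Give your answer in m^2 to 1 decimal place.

Summing Sᵢαᵢ: 11.520 + 0.086 + 284.160 + 27.736 + 9.143 → A₁ = 332.645 sabins.
V = 3456 m³. Target absorption A₂ = 0.161 × 3456 / 0.96 = 579.600 sabins.
ΔA needed = 579.600 − 332.645 = 246.955 sabins.
Net gain per m^2: Δα = 0.89 − 0.04 = 0.85.
Area = ΔA/Δα = 246.955/0.85 = 290.5 m^2.

290.5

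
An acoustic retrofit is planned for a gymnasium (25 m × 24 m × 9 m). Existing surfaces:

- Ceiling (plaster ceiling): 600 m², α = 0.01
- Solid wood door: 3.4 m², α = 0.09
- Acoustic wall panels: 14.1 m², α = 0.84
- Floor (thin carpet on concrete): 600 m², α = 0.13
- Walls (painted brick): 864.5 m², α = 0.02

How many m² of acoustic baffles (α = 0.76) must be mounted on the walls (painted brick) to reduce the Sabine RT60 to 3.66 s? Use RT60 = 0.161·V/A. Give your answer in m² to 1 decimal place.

Summing Sᵢαᵢ: 6.000 + 0.306 + 11.844 + 78.000 + 17.290 → A₁ = 113.440 sabins.
Required A₂ = 0.161·5400/3.66 = 237.541 sabins.
ΔA needed = 237.541 − 113.440 = 124.101 sabins.
Each m² of panel replacing the walls (painted brick) adds (0.76 − 0.02) = 0.74 sabins.
Panel area = 124.101 / 0.74 = 167.7 m².

167.7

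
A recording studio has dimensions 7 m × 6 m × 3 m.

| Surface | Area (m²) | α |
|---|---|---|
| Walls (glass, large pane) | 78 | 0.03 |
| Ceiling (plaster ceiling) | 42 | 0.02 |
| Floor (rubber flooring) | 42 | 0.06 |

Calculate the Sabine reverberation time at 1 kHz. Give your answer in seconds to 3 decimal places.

Summing Sᵢαᵢ: 2.340 + 0.840 + 2.520 → A = 5.700 sabins.
Volume V = 7 × 6 × 3 = 126 m³.
Sabine: RT60 = 0.161 × 126 / 5.700 = 3.559 s.

3.559 s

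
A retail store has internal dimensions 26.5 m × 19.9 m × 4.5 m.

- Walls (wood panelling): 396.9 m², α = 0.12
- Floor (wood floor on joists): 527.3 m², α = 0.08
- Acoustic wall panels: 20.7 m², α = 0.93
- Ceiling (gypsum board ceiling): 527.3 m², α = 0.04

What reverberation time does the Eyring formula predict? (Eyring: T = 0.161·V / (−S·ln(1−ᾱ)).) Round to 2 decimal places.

Total surface area S = 396.9 + 527.3 + 20.7 + 527.3 = 1472.2 m².
Absorption A = 396.9×0.12 + 527.3×0.08 + 20.7×0.93 + 527.3×0.04 = 130.155 sabins.
ᾱ = 130.155 / 1472.2 = 0.0884.
−S·ln(1−ᾱ) = −1472.2 × ln(1 − 0.0884) = 136.258.
V = 26.5 × 19.9 × 4.5 = 2373.075 m³.
RT60 = 0.161 × 2373.075 / 136.258 = 2.80 s.

2.80 s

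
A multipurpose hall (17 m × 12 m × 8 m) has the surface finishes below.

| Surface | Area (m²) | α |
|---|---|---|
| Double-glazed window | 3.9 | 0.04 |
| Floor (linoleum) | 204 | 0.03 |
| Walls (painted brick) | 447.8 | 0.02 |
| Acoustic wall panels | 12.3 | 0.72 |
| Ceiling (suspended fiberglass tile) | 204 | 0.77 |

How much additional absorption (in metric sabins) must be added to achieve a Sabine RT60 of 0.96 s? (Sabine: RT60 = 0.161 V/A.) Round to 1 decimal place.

Equivalent absorption area: A₁ = 3.9×0.04 + 204×0.03 + 447.8×0.02 + 12.3×0.72 + 204×0.77 = 181.168 m².
For T = 0.96 s, need A₂ = 0.161·V/T = 0.161·1632/0.96 = 273.700 sabins.
Additional absorption ΔA = 273.700 − 181.168 = 92.5 sabins.

92.5 sabins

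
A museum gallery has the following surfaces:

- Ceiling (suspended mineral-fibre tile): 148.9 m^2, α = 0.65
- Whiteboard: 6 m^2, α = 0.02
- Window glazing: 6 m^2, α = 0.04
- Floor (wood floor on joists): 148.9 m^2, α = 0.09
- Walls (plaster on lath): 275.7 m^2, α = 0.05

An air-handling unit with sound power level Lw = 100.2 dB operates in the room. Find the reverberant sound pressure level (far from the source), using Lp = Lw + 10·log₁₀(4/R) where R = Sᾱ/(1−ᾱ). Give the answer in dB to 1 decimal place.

Σ(Sᵢαᵢ) = 148.9×0.65 + 6×0.02 + 6×0.04 + 148.9×0.09 + 275.7×0.05 = 124.331; total area S = 585.5 m^2.
ᾱ = 0.2124, so room constant R = A/(1−ᾱ) = 157.861 m^2.
Lp = Lw + 10 log₁₀(4/R) = 100.2 -15.96 = 84.2 dB.

84.2 dB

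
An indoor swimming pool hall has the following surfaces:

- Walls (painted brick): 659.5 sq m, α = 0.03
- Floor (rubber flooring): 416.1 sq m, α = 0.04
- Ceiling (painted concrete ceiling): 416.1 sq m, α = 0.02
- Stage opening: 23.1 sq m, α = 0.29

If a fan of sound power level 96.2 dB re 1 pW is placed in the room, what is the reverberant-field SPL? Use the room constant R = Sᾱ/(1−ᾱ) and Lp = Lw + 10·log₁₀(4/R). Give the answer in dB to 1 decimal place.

85.0 dB

Σ(Sᵢαᵢ) = 659.5×0.03 + 416.1×0.04 + 416.1×0.02 + 23.1×0.29 = 51.450; total area S = 1514.8 sq m.
ᾱ = 51.450/1514.8 = 0.0340; R = Sᾱ/(1−ᾱ) = 51.450/(1−0.0340) = 53.261 sq m.
Lp = Lw + 10 log₁₀(4/R) = 96.2 -11.24 = 85.0 dB.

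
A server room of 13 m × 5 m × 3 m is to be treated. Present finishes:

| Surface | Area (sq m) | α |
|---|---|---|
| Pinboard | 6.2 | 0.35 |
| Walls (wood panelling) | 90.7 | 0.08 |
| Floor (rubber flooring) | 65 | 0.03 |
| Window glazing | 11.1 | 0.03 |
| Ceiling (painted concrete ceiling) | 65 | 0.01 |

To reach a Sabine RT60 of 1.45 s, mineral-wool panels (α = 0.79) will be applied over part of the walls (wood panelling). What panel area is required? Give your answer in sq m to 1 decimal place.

13.1

Equivalent absorption area: A₁ = 6.2×0.35 + 90.7×0.08 + 65×0.03 + 11.1×0.03 + 65×0.01 = 12.359 sq m.
Required A₂ = 0.161·195/1.45 = 21.652 sabins.
ΔA needed = 21.652 − 12.359 = 9.293 sabins.
Net gain per sq m: Δα = 0.79 − 0.08 = 0.71.
Panel area = 9.293 / 0.71 = 13.1 sq m.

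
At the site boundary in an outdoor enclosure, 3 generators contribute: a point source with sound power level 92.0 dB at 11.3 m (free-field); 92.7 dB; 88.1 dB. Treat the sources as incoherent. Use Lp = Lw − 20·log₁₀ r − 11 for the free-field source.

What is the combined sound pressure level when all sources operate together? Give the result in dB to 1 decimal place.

Source at 11.3 m: Lp = 92.0 − 20·log₁₀(11.3) − 11 = 59.9 dB.
Sum in the linear (power) domain: Σ 10^(Lᵢ/10) = 10^(59.9/10) + 10^(92.7/10) + 10^(88.1/10) = 2.509e+09.
Back to dB: 10·log₁₀ Σ = 94.0 dB.

94.0 dB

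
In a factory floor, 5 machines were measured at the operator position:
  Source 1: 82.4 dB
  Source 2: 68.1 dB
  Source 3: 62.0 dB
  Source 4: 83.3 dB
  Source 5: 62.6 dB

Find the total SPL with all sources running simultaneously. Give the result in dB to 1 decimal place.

Σ 10^(Lᵢ/10) = 3.974e+08.
Back to dB: 10·log₁₀ Σ = 86.0 dB.

86.0 dB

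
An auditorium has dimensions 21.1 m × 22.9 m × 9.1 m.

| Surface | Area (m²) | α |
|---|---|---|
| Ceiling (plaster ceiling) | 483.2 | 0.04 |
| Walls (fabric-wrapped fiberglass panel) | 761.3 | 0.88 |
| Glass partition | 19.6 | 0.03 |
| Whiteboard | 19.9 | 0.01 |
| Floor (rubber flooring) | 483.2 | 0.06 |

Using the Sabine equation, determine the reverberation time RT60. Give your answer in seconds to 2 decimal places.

0.98 s

Equivalent absorption area: A = 483.2*0.04 + 761.3*0.88 + 19.6*0.03 + 19.9*0.01 + 483.2*0.06 = 719.051 m².
V = 21.1·22.9·9.1 = 4397.029 m³.
Sabine: RT60 = 0.161 × 4397.029 / 719.051 = 0.98 s.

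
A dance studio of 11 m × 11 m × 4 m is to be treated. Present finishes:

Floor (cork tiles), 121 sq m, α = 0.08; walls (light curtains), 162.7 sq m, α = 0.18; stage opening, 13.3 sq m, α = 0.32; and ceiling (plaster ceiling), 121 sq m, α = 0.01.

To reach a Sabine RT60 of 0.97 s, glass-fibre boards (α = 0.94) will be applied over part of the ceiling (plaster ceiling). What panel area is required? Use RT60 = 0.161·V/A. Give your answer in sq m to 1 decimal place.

Equivalent absorption area: A₁ = 121·0.08 + 162.7·0.18 + 13.3·0.32 + 121·0.01 = 44.432 sq m.
Required A₂ = 0.161·484/0.97 = 80.334 sabins.
Absorption to add: 80.334 − 44.432 = 35.902 sabins.
Each sq m of panel replacing the ceiling (plaster ceiling) adds (0.94 − 0.01) = 0.93 sabins.
Area = ΔA/Δα = 35.902/0.93 = 38.6 sq m.

38.6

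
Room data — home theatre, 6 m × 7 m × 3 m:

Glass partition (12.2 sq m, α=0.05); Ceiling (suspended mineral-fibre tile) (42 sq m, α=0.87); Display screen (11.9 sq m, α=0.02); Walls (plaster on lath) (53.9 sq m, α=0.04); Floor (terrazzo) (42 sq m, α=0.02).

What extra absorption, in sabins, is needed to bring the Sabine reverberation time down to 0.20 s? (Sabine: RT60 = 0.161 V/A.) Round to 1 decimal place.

Total absorption A₁ = 12.2×0.05 + 42×0.87 + 11.9×0.02 + 53.9×0.04 + 42×0.02
  = 0.610 + 36.540 + 0.238 + 2.156 + 0.840 = 40.384 sq m sabins.
V = 126 m³. Required absorption A₂ = 0.161 × 126 / 0.20 = 101.430 sabins.
Shortfall: 101.430 − 40.384 = 61.0 sabins.

61.0 sabins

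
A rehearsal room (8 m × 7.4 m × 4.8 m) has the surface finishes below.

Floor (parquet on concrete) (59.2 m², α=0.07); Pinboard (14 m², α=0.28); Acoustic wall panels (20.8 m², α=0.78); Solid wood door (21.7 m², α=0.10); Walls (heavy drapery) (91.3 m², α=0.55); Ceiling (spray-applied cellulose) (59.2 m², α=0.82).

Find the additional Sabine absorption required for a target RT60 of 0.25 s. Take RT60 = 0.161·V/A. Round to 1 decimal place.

A₁ = Σ Sᵢαᵢ = 59.2·0.07 + 14·0.28 + 20.8·0.78 + 21.7·0.10 + 91.3·0.55 + 59.2·0.82 = 125.217 sabins.
For T = 0.25 s, need A₂ = 0.161·V/T = 0.161·284.16/0.25 = 182.999 sabins.
ΔA = A₂ − A₁ = 182.999 − 125.217 = 57.8 sabins.

57.8 sabins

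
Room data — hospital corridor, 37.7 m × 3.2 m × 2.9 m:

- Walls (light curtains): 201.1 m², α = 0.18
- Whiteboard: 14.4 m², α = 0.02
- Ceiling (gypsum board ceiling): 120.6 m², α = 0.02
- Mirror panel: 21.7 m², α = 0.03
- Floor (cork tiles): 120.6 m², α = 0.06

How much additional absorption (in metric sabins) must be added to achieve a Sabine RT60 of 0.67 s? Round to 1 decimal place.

37.3 sabins

Equivalent absorption area: A₁ = 201.1×0.18 + 14.4×0.02 + 120.6×0.02 + 21.7×0.03 + 120.6×0.06 = 46.785 m².
V = 349.856 m³. Required absorption A₂ = 0.161 × 349.856 / 0.67 = 84.070 sabins.
Additional absorption ΔA = 84.070 − 46.785 = 37.3 sabins.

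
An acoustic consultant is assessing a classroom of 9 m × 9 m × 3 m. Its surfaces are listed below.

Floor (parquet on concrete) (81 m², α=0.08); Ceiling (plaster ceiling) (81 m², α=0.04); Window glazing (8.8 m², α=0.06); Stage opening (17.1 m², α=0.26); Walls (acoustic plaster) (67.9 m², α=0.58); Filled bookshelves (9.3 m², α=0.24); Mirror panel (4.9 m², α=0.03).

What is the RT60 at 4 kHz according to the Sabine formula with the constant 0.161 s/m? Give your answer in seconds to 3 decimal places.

A = Σ Sᵢαᵢ = 81×0.08 + 81×0.04 + 8.8×0.06 + 17.1×0.26 + 67.9×0.58 + 9.3×0.24 + 4.9×0.03 = 56.455 sabins.
Volume V = 9 × 9 × 3 = 243 m³.
Sabine: RT60 = 0.161 × 243 / 56.455 = 0.693 s.

0.693 s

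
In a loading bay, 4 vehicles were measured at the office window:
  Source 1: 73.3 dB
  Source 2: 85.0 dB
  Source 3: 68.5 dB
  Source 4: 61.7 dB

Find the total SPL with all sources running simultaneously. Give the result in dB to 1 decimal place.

85.4 dB

Σ 10^(Lᵢ/10) = 3.462e+08.
Combined level = 10 log₁₀(3.462e+08) = 85.4 dB.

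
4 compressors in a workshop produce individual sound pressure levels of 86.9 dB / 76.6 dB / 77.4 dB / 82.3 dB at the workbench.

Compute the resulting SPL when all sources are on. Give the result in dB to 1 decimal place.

88.8 dB

Sum in the linear (power) domain: Σ 10^(Lᵢ/10) = 10^(86.9/10) + 10^(76.6/10) + 10^(77.4/10) + 10^(82.3/10) = 7.603e+08.
Combined level = 10 log₁₀(7.603e+08) = 88.8 dB.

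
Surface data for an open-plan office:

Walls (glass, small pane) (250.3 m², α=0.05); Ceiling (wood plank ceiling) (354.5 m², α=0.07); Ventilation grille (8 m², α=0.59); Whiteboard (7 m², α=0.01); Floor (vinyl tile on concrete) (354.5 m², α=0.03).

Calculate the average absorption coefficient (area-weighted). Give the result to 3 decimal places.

0.054

Total surface area S = 974.3 m².
A = 250.3·0.05 + 354.5·0.07 + 8·0.59 + 7·0.01 + 354.5·0.03 = 52.755 sabins.
ᾱ = A/S = 0.054.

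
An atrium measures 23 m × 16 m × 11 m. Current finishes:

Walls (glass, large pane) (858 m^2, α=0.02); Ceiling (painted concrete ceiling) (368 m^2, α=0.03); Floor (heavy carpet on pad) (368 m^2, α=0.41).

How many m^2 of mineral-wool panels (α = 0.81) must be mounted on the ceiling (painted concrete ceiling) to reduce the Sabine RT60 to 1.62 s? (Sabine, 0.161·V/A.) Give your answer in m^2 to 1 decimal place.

Summing Sᵢαᵢ: 17.160 + 11.040 + 150.880 → A₁ = 179.080 sabins.
Required A₂ = 0.161·4048/1.62 = 402.301 sabins.
ΔA needed = 402.301 − 179.080 = 223.221 sabins.
Each m^2 of panel replacing the ceiling (painted concrete ceiling) adds (0.81 − 0.03) = 0.78 sabins.
Area = ΔA/Δα = 223.221/0.78 = 286.2 m^2.

286.2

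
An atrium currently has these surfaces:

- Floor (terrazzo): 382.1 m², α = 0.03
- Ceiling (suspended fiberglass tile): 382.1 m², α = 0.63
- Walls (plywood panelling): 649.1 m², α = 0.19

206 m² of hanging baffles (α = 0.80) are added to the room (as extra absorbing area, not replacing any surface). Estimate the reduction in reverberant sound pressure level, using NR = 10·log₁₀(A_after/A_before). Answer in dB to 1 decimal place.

1.6 dB

Total absorption A_before = 382.1*0.03 + 382.1*0.63 + 649.1*0.19
  = 11.463 + 240.723 + 123.329 = 375.515 m² sabins.
Added absorption = 206 × 0.80 = 164.800 sabins.
A_after = 375.515 + 164.800 = 540.315 sabins.
Reduction = 10 log₁₀(A_after/A_before) = 10 log₁₀(1.4389) = 1.6 dB.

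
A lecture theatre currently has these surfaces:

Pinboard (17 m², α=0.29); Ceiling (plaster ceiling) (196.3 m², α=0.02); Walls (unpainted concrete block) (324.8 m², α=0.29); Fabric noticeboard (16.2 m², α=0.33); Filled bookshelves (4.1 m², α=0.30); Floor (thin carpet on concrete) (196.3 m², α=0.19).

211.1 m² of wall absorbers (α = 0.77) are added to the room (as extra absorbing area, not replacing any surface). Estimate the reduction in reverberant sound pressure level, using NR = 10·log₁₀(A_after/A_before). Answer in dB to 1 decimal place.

3.2 dB

Equivalent absorption area: A_before = 17*0.29 + 196.3*0.02 + 324.8*0.29 + 16.2*0.33 + 4.1*0.30 + 196.3*0.19 = 146.921 m².
Treatment contributes 211.1·0.77 = 162.547 sabins.
A_after = 146.921 + 162.547 = 309.468 sabins.
Reduction = 10 log₁₀(A_after/A_before) = 10 log₁₀(2.1064) = 3.2 dB.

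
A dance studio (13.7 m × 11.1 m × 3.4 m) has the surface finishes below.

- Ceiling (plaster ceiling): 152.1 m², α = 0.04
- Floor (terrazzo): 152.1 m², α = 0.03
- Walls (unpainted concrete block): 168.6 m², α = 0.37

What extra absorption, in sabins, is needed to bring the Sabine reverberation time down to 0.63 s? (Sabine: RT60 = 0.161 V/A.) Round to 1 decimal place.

59.1 sabins

Total absorption A₁ = 152.1*0.04 + 152.1*0.03 + 168.6*0.37
  = 6.084 + 4.563 + 62.382 = 73.029 m² sabins.
For T = 0.63 s, need A₂ = 0.161·V/T = 0.161·517.038/0.63 = 132.132 sabins.
Shortfall: 132.132 − 73.029 = 59.1 sabins.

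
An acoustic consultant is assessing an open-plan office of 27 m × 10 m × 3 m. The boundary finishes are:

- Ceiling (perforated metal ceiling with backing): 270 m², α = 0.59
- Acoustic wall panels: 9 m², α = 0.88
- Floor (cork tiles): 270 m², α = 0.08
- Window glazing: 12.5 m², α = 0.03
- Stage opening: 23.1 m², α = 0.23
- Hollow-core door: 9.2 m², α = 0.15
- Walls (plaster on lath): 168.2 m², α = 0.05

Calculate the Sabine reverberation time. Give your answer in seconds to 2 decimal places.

0.64 s

A = Σ Sᵢαᵢ = 270·0.59 + 9·0.88 + 270·0.08 + 12.5·0.03 + 23.1·0.23 + 9.2·0.15 + 168.2·0.05 = 204.298 sabins.
Room volume: 810 m³.
T = 0.161 V/A = 0.161·810/204.298 = 0.64 s.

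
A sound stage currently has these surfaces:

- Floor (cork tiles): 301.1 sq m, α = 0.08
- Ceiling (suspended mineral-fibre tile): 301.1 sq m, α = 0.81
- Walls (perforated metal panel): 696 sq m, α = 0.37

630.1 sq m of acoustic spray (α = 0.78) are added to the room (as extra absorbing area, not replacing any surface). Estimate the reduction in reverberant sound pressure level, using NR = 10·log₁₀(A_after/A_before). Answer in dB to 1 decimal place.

A_before = Σ Sᵢαᵢ = 301.1*0.08 + 301.1*0.81 + 696*0.37 = 525.499 sabins.
Treatment contributes 630.1·0.78 = 491.478 sabins.
New total A_after = 1016.977 sabins.
NR = 10·log₁₀(1016.977/525.499) = 2.9 dB.

2.9 dB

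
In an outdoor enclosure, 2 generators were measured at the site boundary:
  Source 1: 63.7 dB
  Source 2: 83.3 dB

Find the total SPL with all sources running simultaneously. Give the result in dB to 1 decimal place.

83.3 dB

Sum in the linear (power) domain: Σ 10^(Lᵢ/10) = 10^(63.7/10) + 10^(83.3/10) = 2.161e+08.
Combined level = 10 log₁₀(2.161e+08) = 83.3 dB.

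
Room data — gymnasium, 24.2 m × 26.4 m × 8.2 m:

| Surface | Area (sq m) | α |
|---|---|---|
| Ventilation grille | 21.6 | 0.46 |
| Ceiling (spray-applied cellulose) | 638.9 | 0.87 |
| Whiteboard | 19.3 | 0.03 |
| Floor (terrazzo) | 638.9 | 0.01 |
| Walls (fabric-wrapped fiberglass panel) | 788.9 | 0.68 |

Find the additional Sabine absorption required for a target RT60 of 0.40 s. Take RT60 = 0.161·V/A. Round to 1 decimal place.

A₁ = Σ Sᵢαᵢ = 21.6×0.46 + 638.9×0.87 + 19.3×0.03 + 638.9×0.01 + 788.9×0.68 = 1109.199 sabins.
Target A₂ = 0.161·5238.816/0.40 = 2108.623 sabins (V = 5238.816 m³).
Shortfall: 2108.623 − 1109.199 = 999.4 sabins.

999.4 sabins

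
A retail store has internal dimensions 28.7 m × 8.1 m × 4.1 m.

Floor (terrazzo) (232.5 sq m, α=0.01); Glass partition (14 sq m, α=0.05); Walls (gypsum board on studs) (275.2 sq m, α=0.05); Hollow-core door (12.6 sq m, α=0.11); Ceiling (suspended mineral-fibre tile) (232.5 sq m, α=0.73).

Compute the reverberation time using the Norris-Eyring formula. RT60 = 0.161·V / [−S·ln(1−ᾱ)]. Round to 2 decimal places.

0.71 seconds

Total surface area S = 232.5 + 14 + 275.2 + 12.6 + 232.5 = 766.8 sq m.
Absorption A = 232.5×0.01 + 14×0.05 + 275.2×0.05 + 12.6×0.11 + 232.5×0.73 = 187.896 sabins.
ᾱ = 187.896 / 766.8 = 0.2450.
Eyring denominator: −S ln(1−ᾱ) = 215.500.
V = 28.7 × 8.1 × 4.1 = 953.127 m³.
T = 0.161·V/[−S·ln(1−ᾱ)] = 0.161·953.127/215.500 = 0.71 s.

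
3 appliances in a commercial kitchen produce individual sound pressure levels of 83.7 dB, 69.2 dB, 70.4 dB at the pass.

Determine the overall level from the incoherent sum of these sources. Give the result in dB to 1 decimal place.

84.0 dB

Converting to relative power and adding: 10^(83.7/10) + 10^(69.2/10) + 10^(70.4/10) = 2.537e+08.
Combined level = 10 log₁₀(2.537e+08) = 84.0 dB.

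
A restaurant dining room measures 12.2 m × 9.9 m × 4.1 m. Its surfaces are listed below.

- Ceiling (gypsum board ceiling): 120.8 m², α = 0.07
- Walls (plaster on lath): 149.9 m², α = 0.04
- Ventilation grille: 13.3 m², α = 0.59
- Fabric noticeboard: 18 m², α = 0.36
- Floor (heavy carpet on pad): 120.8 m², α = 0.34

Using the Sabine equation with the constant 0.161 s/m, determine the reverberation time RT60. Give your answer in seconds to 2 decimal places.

1.14 seconds

Total absorption A = 120.8×0.07 + 149.9×0.04 + 13.3×0.59 + 18×0.36 + 120.8×0.34
  = 8.456 + 5.996 + 7.847 + 6.480 + 41.072 = 69.851 m² sabins.
V = 12.2·9.9·4.1 = 495.198 m³.
T = 0.161 V/A = 0.161·495.198/69.851 = 1.14 s.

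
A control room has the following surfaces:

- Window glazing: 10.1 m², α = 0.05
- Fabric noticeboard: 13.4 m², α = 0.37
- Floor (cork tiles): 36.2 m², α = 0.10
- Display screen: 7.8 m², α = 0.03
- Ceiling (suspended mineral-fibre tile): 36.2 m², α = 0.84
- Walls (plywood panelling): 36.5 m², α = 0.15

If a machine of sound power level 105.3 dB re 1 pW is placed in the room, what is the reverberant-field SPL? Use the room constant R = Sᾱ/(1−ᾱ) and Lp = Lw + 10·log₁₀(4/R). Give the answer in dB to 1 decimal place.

Σ(Sᵢαᵢ) = 10.1·0.05 + 13.4·0.37 + 36.2·0.10 + 7.8·0.03 + 36.2·0.84 + 36.5·0.15 = 45.200; total area S = 140.2 m².
ᾱ = 0.3224, so room constant R = A/(1−ᾱ) = 66.706 m².
Lp = Lw + 10 log₁₀(4/R) = 105.3 -12.22 = 93.1 dB.

93.1 dB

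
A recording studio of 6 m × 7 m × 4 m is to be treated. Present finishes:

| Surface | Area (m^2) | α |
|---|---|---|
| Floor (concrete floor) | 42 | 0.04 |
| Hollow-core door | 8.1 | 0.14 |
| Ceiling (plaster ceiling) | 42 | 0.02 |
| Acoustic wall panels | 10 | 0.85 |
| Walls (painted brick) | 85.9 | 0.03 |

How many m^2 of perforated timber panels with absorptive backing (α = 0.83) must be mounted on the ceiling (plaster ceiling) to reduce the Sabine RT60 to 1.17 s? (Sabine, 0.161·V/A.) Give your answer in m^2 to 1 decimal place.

Equivalent absorption area: A₁ = 42*0.04 + 8.1*0.14 + 42*0.02 + 10*0.85 + 85.9*0.03 = 14.731 m^2.
V = 168 m³. Target absorption A₂ = 0.161 × 168 / 1.17 = 23.118 sabins.
ΔA needed = 23.118 − 14.731 = 8.387 sabins.
Each m^2 of panel replacing the ceiling (plaster ceiling) adds (0.83 − 0.02) = 0.81 sabins.
Panel area = 8.387 / 0.81 = 10.4 m^2.

10.4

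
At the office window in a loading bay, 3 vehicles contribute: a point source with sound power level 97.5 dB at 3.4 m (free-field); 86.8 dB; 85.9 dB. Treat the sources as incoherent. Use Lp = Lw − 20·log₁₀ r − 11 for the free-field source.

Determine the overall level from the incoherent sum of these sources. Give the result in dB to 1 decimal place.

89.6 dB

Source at 3.4 m: Lp = 97.5 − 20·log₁₀(3.4) − 11 = 75.9 dB.
Sum in the linear (power) domain: Σ 10^(Lᵢ/10) = 10^(75.9/10) + 10^(86.8/10) + 10^(85.9/10) = 9.066e+08.
L_total = 10·log₁₀(9.066e+08) = 89.6 dB.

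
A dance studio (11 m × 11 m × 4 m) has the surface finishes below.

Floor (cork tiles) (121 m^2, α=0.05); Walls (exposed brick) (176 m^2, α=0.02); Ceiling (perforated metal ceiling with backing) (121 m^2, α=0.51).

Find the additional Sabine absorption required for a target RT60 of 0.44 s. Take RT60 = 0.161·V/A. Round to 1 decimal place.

Summing Sᵢαᵢ: 6.050 + 3.520 + 61.710 → A₁ = 71.280 sabins.
Target A₂ = 0.161·484/0.44 = 177.100 sabins (V = 484 m³).
Additional absorption ΔA = 177.100 − 71.280 = 105.8 sabins.

105.8 sabins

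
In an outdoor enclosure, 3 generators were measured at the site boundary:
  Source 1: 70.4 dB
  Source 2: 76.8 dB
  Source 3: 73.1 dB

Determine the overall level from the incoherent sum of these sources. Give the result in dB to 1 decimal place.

Sum in the linear (power) domain: Σ 10^(Lᵢ/10) = 10^(70.4/10) + 10^(76.8/10) + 10^(73.1/10) = 7.925e+07.
Back to dB: 10·log₁₀ Σ = 79.0 dB.

79.0 dB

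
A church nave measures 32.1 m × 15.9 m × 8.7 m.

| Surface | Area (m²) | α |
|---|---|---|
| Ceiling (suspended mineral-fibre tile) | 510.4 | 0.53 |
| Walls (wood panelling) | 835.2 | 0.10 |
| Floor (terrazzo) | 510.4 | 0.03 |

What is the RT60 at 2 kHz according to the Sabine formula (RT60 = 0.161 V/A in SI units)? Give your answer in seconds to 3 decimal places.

Summing Sᵢαᵢ: 270.512 + 83.520 + 15.312 → A = 369.344 sabins.
Room volume: 4440.393 m³.
Sabine: RT60 = 0.161 × 4440.393 / 369.344 = 1.936 s.

1.936 seconds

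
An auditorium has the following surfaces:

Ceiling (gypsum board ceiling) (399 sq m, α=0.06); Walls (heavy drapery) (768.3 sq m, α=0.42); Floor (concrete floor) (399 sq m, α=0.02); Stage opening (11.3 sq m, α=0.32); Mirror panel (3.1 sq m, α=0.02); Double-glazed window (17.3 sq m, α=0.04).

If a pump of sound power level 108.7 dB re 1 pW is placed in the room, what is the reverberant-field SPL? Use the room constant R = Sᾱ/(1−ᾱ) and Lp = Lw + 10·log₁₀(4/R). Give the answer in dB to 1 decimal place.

88.1 dB

Σ(Sᵢαᵢ) = 399×0.06 + 768.3×0.42 + 399×0.02 + 11.3×0.32 + 3.1×0.02 + 17.3×0.04 = 358.976; total area S = 1598.0 sq m.
ᾱ = 358.976/1598.0 = 0.2246; R = Sᾱ/(1−ᾱ) = 358.976/(1−0.2246) = 462.956 sq m.
Lp = 108.7 + 10·log₁₀(4/462.956) = 108.7 + (-20.63) = 88.1 dB.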